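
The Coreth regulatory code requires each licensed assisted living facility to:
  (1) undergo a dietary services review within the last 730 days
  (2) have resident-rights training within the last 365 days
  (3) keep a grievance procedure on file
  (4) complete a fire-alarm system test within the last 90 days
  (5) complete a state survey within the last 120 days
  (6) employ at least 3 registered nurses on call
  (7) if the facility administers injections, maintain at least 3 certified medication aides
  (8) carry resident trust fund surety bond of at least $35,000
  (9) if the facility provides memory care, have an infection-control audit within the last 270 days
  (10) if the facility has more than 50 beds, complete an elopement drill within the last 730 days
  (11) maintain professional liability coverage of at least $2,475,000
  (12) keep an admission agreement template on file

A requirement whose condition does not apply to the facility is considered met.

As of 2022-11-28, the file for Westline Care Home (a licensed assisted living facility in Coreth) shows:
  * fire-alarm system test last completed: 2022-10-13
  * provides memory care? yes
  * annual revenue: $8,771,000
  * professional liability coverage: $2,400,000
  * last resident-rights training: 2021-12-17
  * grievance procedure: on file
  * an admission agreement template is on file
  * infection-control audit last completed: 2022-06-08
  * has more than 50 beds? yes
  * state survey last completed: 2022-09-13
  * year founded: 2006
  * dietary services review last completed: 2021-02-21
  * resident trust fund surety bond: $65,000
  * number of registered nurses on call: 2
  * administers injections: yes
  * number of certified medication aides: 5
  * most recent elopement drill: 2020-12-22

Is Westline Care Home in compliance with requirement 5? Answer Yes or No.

5. state survey 76 days ago vs limit 120 → met

Yes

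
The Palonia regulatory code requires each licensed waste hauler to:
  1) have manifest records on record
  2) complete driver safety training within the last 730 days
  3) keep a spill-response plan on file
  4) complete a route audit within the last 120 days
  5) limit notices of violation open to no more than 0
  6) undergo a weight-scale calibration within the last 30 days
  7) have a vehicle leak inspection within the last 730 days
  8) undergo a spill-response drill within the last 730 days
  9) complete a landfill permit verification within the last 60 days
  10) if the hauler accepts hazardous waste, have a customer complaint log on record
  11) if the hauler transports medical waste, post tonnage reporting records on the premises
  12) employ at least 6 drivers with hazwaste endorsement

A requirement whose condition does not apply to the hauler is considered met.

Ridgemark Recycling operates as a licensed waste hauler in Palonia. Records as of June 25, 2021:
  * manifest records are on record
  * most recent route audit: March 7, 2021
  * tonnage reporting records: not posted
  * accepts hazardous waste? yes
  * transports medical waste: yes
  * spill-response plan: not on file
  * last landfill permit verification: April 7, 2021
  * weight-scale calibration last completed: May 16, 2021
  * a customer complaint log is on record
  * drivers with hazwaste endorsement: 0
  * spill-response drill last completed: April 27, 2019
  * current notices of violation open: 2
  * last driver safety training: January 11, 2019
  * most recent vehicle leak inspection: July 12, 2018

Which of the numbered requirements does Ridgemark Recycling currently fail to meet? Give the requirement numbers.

2, 3, 5, 6, 7, 8, 9, 11, 12

1. manifest records present → met
2. driver safety training 896 days ago vs limit 730 → not met
3. spill-response plan absent → not met
4. route audit 110 days ago vs limit 120 → met
5. notices of violation open 2 > 0 → not met
6. weight-scale calibration 40 days ago vs limit 30 → not met
7. vehicle leak inspection 1079 days ago vs limit 730 → not met
8. spill-response drill 790 days ago vs limit 730 → not met
9. landfill permit verification 79 days ago vs limit 60 → not met
10. condition 'accepts hazardous waste' holds; customer complaint log present → met
11. condition 'transports medical waste' holds; tonnage reporting records absent → not met
12. drivers with hazwaste endorsement 0 < 6 → not met
Not met: 2, 3, 5, 6, 7, 8, 9, 11, 12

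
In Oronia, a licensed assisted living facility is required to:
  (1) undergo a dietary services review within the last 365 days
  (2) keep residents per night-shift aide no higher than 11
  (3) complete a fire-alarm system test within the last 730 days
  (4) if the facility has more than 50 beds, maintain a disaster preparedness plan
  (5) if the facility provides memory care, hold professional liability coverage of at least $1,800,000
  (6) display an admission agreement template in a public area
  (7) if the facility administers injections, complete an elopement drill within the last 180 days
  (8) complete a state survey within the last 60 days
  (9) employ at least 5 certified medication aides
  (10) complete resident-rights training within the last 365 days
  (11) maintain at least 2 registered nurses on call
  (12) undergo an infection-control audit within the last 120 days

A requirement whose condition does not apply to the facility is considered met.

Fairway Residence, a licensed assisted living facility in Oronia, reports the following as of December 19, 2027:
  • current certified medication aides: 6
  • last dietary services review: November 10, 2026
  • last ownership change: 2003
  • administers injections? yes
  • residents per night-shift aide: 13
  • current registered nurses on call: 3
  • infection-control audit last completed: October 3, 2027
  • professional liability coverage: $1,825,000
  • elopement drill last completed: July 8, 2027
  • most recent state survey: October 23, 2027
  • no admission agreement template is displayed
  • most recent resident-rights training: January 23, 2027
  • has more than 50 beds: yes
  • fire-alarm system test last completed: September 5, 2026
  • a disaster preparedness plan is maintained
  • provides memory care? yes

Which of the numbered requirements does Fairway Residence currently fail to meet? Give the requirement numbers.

1, 2, 6

1. dietary services review 404 days ago vs limit 365 → not met
2. residents per night-shift aide 13 > 11 → not met
3. fire-alarm system test 470 days ago vs limit 730 → met
4. condition 'has more than 50 beds' holds; disaster preparedness plan present → met
5. condition 'provides memory care' holds; professional liability coverage $1,825,000 ≥ $1,800,000 → met
6. admission agreement template absent → not met
7. condition 'administers injections' holds; elopement drill 164 days ago vs limit 180 → met
8. state survey 57 days ago vs limit 60 → met
9. certified medication aides 6 ≥ 5 → met
10. resident-rights training 330 days ago vs limit 365 → met
11. registered nurses on call 3 ≥ 2 → met
12. infection-control audit 77 days ago vs limit 120 → met
Not met: 1, 2, 6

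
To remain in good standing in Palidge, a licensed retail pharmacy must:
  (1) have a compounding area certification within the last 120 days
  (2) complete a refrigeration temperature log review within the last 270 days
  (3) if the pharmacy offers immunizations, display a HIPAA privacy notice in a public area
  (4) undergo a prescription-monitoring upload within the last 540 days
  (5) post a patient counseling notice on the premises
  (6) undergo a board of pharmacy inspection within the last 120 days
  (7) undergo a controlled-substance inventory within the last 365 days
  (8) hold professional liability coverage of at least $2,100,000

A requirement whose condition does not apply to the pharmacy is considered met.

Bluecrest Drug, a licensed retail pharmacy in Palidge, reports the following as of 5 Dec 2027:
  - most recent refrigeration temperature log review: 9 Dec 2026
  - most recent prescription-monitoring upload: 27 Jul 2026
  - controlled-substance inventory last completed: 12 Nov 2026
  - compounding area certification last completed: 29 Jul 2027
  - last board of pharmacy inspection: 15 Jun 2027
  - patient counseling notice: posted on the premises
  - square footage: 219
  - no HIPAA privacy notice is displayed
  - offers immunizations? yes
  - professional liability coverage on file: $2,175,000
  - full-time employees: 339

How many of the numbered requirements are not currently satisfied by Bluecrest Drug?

1. compounding area certification 129 days ago vs limit 120 → not met
2. refrigeration temperature log review 361 days ago vs limit 270 → not met
3. condition 'offers immunizations' holds; HIPAA privacy notice absent → not met
4. prescription-monitoring upload 496 days ago vs limit 540 → met
5. patient counseling notice present → met
6. board of pharmacy inspection 173 days ago vs limit 120 → not met
7. controlled-substance inventory 388 days ago vs limit 365 → not met
8. professional liability coverage $2,175,000 ≥ $2,100,000 → met
Not met: 5 of 8

5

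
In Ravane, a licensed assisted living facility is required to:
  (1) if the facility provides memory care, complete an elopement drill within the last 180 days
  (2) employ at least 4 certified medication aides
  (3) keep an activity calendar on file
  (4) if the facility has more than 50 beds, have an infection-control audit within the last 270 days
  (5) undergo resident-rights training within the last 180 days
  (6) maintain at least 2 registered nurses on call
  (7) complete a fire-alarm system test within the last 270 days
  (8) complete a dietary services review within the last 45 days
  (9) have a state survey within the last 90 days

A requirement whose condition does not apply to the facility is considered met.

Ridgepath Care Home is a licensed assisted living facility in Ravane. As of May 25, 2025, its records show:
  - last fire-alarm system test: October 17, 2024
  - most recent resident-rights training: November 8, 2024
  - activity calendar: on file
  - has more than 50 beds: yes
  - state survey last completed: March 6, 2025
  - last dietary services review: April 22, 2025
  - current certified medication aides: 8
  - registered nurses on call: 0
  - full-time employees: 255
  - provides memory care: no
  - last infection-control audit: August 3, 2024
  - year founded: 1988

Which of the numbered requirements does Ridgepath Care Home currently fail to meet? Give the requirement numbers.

1. condition 'provides memory care' does not hold → requirement n/a → met
2. certified medication aides 8 ≥ 4 → met
3. activity calendar present → met
4. condition 'has more than 50 beds' holds; infection-control audit 295 days ago vs limit 270 → not met
5. resident-rights training 198 days ago vs limit 180 → not met
6. registered nurses on call 0 < 2 → not met
7. fire-alarm system test 220 days ago vs limit 270 → met
8. dietary services review 33 days ago vs limit 45 → met
9. state survey 80 days ago vs limit 90 → met
Not met: 4, 5, 6

4, 5, 6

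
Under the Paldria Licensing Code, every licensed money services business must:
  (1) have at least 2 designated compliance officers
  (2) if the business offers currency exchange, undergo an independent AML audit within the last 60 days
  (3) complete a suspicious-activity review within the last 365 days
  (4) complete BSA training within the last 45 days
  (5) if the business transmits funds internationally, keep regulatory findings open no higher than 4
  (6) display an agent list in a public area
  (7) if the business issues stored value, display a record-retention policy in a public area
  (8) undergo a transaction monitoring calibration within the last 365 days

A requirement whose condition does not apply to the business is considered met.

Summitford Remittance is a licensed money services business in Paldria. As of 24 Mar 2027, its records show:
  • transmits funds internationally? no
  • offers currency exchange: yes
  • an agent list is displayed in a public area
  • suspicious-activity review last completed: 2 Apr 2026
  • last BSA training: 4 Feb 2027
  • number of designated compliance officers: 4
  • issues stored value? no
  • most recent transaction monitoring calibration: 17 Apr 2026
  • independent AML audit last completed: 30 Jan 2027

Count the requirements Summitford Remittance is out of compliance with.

1

1. designated compliance officers 4 ≥ 2 → met
2. condition 'offers currency exchange' holds; independent AML audit 53 days ago vs limit 60 → met
3. suspicious-activity review 356 days ago vs limit 365 → met
4. BSA training 48 days ago vs limit 45 → not met
5. condition 'transmits funds internationally' does not hold → requirement n/a → met
6. agent list present → met
7. condition 'issues stored value' does not hold → requirement n/a → met
8. transaction monitoring calibration 341 days ago vs limit 365 → met
Not met: 1 of 8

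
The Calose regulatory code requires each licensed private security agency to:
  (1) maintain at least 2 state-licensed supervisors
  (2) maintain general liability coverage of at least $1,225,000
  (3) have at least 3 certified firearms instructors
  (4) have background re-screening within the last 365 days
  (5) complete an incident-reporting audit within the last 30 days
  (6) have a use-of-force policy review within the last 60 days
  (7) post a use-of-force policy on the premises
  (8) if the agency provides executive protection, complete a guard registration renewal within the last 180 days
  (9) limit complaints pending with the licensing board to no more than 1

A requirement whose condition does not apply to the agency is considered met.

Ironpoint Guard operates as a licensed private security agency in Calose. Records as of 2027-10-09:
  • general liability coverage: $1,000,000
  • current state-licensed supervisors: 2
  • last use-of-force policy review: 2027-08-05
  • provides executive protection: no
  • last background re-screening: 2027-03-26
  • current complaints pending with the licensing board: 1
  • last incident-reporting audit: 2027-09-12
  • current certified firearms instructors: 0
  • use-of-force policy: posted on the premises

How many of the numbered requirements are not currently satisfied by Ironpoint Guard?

1. state-licensed supervisors 2 ≥ 2 → met
2. general liability coverage $1,000,000 < $1,225,000 → not met
3. certified firearms instructors 0 < 3 → not met
4. background re-screening 197 days ago vs limit 365 → met
5. incident-reporting audit 27 days ago vs limit 30 → met
6. use-of-force policy review 65 days ago vs limit 60 → not met
7. use-of-force policy present → met
8. condition 'provides executive protection' does not hold → requirement n/a → met
9. complaints pending with the licensing board 1 ≤ 1 → met
Not met: 3 of 9

3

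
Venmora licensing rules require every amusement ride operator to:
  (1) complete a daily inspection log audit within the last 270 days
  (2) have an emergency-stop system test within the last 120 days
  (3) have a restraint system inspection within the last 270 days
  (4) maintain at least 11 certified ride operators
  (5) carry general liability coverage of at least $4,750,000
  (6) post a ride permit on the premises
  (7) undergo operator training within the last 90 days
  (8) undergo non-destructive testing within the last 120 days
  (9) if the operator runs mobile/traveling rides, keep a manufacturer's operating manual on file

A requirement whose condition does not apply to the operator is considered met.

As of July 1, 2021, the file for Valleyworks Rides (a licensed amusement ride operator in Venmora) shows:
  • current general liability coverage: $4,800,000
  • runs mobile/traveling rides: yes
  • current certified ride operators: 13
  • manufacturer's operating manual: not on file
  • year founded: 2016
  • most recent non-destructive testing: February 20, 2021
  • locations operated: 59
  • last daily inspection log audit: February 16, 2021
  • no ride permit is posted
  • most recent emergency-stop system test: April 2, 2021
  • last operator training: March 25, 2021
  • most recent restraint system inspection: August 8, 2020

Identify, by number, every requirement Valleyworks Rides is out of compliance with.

1. daily inspection log audit 135 days ago vs limit 270 → met
2. emergency-stop system test 90 days ago vs limit 120 → met
3. restraint system inspection 327 days ago vs limit 270 → not met
4. certified ride operators 13 ≥ 11 → met
5. general liability coverage $4,800,000 ≥ $4,750,000 → met
6. ride permit absent → not met
7. operator training 98 days ago vs limit 90 → not met
8. non-destructive testing 131 days ago vs limit 120 → not met
9. condition 'runs mobile/traveling rides' holds; manufacturer's operating manual absent → not met
Not met: 3, 6, 7, 8, 9

3, 6, 7, 8, 9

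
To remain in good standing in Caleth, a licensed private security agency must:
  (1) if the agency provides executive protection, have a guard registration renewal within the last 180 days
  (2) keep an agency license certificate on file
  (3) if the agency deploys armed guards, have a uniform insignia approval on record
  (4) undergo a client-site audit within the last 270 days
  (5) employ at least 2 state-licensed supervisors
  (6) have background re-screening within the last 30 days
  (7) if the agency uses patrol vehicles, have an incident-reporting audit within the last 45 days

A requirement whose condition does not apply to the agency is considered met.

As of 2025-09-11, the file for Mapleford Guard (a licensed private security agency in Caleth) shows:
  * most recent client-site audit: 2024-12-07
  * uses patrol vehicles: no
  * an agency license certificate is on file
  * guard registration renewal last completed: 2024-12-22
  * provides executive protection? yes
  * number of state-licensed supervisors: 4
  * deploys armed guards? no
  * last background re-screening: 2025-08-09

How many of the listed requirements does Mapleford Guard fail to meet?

1. condition 'provides executive protection' holds; guard registration renewal 263 days ago vs limit 180 → not met
2. agency license certificate present → met
3. condition 'deploys armed guards' does not hold → requirement n/a → met
4. client-site audit 278 days ago vs limit 270 → not met
5. state-licensed supervisors 4 ≥ 2 → met
6. background re-screening 33 days ago vs limit 30 → not met
7. condition 'uses patrol vehicles' does not hold → requirement n/a → met
Not met: 3 of 7

3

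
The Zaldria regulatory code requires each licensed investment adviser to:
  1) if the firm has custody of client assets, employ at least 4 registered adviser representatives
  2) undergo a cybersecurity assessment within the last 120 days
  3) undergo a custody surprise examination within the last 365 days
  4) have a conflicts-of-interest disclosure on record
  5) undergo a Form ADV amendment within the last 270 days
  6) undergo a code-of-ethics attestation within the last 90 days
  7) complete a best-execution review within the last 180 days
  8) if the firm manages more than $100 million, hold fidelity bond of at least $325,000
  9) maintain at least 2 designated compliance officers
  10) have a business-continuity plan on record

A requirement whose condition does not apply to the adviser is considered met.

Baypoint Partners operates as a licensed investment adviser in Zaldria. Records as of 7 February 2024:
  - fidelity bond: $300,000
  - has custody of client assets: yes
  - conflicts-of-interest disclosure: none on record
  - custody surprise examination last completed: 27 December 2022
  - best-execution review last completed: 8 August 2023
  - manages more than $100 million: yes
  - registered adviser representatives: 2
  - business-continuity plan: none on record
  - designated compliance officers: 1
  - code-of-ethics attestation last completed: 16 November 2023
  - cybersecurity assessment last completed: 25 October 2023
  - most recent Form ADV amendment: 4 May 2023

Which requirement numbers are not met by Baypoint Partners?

1, 3, 4, 5, 7, 8, 9, 10

1. condition 'has custody of client assets' holds; registered adviser representatives 2 < 4 → not met
2. cybersecurity assessment 105 days ago vs limit 120 → met
3. custody surprise examination 407 days ago vs limit 365 → not met
4. conflicts-of-interest disclosure absent → not met
5. Form ADV amendment 279 days ago vs limit 270 → not met
6. code-of-ethics attestation 83 days ago vs limit 90 → met
7. best-execution review 183 days ago vs limit 180 → not met
8. condition 'manages more than $100 million' holds; fidelity bond $300,000 < $325,000 → not met
9. designated compliance officers 1 < 2 → not met
10. business-continuity plan absent → not met
Not met: 1, 3, 4, 5, 7, 8, 9, 10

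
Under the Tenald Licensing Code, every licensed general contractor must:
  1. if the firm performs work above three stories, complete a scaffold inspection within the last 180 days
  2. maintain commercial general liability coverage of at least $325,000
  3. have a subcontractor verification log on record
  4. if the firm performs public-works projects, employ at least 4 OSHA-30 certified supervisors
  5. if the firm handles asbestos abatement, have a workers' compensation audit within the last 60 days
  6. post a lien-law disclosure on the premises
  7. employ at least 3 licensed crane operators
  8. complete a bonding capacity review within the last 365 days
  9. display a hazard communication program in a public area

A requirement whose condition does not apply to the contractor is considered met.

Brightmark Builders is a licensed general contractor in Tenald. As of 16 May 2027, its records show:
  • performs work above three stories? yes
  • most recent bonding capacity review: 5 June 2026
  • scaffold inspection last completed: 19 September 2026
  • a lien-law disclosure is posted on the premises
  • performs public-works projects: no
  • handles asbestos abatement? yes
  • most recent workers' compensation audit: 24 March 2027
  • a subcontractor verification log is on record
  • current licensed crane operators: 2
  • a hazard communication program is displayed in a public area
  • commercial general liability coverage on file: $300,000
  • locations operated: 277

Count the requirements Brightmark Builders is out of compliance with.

1. condition 'performs work above three stories' holds; scaffold inspection 239 days ago vs limit 180 → not met
2. commercial general liability coverage $300,000 < $325,000 → not met
3. subcontractor verification log present → met
4. condition 'performs public-works projects' does not hold → requirement n/a → met
5. condition 'handles asbestos abatement' holds; workers' compensation audit 53 days ago vs limit 60 → met
6. lien-law disclosure present → met
7. licensed crane operators 2 < 3 → not met
8. bonding capacity review 345 days ago vs limit 365 → met
9. hazard communication program present → met
Not met: 3 of 9

3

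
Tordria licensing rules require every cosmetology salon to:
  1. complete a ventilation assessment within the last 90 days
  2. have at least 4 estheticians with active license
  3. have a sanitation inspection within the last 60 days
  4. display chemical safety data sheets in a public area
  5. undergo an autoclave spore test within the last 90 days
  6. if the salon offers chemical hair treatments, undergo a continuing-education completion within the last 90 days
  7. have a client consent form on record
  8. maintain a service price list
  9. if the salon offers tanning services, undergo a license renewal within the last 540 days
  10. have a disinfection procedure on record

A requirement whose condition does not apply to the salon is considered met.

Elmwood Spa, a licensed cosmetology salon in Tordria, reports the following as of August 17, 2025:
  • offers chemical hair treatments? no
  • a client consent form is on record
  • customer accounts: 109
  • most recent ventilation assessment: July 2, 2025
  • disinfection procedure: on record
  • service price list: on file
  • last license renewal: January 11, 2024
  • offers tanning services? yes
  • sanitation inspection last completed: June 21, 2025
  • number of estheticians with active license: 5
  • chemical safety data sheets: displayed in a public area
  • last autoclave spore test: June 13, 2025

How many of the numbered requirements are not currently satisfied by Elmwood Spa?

1. ventilation assessment 46 days ago vs limit 90 → met
2. estheticians with active license 5 ≥ 4 → met
3. sanitation inspection 57 days ago vs limit 60 → met
4. chemical safety data sheets present → met
5. autoclave spore test 65 days ago vs limit 90 → met
6. condition 'offers chemical hair treatments' does not hold → requirement n/a → met
7. client consent form present → met
8. service price list present → met
9. condition 'offers tanning services' holds; license renewal 584 days ago vs limit 540 → not met
10. disinfection procedure present → met
Not met: 1 of 10

1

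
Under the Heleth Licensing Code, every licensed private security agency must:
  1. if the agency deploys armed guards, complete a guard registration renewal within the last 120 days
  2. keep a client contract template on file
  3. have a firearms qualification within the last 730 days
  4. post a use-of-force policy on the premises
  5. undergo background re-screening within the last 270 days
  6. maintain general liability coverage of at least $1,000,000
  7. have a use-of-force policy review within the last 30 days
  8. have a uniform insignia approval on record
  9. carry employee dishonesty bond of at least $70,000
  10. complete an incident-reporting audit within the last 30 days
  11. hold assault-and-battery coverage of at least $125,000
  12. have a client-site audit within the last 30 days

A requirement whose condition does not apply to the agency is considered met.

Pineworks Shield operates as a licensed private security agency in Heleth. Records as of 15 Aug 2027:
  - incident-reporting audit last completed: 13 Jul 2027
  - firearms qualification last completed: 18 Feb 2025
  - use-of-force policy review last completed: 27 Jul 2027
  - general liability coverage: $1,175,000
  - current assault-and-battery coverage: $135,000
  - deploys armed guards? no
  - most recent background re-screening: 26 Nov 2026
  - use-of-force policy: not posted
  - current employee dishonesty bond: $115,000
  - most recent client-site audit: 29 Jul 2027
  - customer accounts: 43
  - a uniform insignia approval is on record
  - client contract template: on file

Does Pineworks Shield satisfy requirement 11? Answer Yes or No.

11. assault-and-battery coverage $135,000 ≥ $125,000 → met

Yes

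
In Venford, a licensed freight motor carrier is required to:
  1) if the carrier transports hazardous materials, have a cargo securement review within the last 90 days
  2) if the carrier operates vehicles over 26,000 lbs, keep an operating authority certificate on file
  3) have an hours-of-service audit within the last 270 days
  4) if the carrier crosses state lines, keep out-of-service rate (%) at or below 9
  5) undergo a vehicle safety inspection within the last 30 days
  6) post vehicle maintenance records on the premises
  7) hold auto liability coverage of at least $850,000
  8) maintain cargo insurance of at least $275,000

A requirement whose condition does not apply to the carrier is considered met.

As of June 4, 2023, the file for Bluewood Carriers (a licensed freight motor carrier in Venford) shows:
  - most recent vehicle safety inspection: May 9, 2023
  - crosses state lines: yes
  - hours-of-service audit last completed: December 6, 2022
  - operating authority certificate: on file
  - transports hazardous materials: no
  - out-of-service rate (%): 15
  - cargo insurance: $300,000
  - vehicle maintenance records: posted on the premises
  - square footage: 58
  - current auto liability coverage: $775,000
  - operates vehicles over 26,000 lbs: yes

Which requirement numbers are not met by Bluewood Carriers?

4, 7

1. condition 'transports hazardous materials' does not hold → requirement n/a → met
2. condition 'operates vehicles over 26,000 lbs' holds; operating authority certificate present → met
3. hours-of-service audit 180 days ago vs limit 270 → met
4. condition 'crosses state lines' holds; out-of-service rate (%) 15 > 9 → not met
5. vehicle safety inspection 26 days ago vs limit 30 → met
6. vehicle maintenance records present → met
7. auto liability coverage $775,000 < $850,000 → not met
8. cargo insurance $300,000 ≥ $275,000 → met
Not met: 4, 7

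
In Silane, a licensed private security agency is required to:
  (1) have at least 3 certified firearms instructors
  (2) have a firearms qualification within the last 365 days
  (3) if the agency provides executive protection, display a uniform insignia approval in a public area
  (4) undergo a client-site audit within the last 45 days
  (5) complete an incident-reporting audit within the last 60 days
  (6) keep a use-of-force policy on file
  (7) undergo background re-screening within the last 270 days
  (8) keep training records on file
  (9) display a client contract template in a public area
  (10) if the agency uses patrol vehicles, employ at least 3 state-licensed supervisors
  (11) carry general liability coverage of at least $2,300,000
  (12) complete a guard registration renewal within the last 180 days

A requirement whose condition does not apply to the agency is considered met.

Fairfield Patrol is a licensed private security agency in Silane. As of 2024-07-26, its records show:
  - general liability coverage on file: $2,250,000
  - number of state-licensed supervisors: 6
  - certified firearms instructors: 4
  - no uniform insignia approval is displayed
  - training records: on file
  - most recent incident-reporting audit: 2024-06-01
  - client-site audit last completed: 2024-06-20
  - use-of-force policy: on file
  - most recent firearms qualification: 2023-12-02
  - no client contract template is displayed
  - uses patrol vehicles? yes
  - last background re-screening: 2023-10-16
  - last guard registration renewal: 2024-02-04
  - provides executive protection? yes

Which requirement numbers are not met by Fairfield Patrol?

3, 7, 9, 11

1. certified firearms instructors 4 ≥ 3 → met
2. firearms qualification 237 days ago vs limit 365 → met
3. condition 'provides executive protection' holds; uniform insignia approval absent → not met
4. client-site audit 36 days ago vs limit 45 → met
5. incident-reporting audit 55 days ago vs limit 60 → met
6. use-of-force policy present → met
7. background re-screening 284 days ago vs limit 270 → not met
8. training records present → met
9. client contract template absent → not met
10. condition 'uses patrol vehicles' holds; state-licensed supervisors 6 ≥ 3 → met
11. general liability coverage $2,250,000 < $2,300,000 → not met
12. guard registration renewal 173 days ago vs limit 180 → met
Not met: 3, 7, 9, 11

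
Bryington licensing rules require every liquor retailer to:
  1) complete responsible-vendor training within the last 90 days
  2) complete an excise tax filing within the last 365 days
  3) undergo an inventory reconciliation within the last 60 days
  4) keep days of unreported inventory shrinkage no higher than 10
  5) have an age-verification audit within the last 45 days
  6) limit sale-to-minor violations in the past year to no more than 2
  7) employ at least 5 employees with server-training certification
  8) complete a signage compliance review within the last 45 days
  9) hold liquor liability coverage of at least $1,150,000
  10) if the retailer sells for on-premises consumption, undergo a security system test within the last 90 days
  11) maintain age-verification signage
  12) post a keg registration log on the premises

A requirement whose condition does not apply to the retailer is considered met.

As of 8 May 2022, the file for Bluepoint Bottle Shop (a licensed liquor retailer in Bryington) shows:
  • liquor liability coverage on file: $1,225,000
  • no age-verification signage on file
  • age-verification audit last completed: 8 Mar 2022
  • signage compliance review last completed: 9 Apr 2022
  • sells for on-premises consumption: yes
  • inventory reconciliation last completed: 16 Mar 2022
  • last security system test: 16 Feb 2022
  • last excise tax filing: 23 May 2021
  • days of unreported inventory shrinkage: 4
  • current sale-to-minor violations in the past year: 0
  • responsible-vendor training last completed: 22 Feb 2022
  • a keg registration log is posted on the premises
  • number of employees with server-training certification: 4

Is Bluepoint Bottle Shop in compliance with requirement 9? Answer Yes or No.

9. liquor liability coverage $1,225,000 ≥ $1,150,000 → met

Yes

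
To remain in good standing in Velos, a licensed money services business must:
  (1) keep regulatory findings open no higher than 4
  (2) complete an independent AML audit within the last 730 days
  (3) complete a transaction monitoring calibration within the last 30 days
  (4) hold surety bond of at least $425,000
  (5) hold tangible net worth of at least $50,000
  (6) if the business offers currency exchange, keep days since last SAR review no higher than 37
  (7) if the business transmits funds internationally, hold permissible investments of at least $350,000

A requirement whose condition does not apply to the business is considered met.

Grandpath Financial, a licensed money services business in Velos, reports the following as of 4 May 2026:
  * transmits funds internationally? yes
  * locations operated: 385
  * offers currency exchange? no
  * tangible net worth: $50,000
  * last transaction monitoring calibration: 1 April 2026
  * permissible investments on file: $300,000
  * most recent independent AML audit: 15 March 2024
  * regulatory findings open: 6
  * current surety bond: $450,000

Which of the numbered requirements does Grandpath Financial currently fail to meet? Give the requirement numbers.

1, 2, 3, 7

1. regulatory findings open 6 > 4 → not met
2. independent AML audit 780 days ago vs limit 730 → not met
3. transaction monitoring calibration 33 days ago vs limit 30 → not met
4. surety bond $450,000 ≥ $425,000 → met
5. tangible net worth $50,000 ≥ $50,000 → met
6. condition 'offers currency exchange' does not hold → requirement n/a → met
7. condition 'transmits funds internationally' holds; permissible investments $300,000 < $350,000 → not met
Not met: 1, 2, 3, 7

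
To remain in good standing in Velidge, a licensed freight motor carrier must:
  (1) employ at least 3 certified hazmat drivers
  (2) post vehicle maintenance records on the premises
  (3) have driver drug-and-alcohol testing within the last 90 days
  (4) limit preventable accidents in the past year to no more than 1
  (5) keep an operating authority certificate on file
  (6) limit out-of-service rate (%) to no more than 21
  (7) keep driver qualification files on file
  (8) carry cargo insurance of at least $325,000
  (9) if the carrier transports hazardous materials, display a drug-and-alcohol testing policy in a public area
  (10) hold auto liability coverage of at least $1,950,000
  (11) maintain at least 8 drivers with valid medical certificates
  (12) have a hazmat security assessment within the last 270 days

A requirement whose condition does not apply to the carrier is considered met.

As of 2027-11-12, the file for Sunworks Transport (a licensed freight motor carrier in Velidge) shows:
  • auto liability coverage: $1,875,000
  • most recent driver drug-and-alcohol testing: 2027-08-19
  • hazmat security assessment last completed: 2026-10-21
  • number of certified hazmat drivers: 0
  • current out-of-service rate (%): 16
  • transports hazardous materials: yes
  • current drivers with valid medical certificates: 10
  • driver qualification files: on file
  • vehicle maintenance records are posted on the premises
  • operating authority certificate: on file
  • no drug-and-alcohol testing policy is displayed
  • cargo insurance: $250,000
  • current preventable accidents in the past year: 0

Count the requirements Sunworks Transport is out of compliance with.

1. certified hazmat drivers 0 < 3 → not met
2. vehicle maintenance records present → met
3. driver drug-and-alcohol testing 85 days ago vs limit 90 → met
4. preventable accidents in the past year 0 ≤ 1 → met
5. operating authority certificate present → met
6. out-of-service rate (%) 16 ≤ 21 → met
7. driver qualification files present → met
8. cargo insurance $250,000 < $325,000 → not met
9. condition 'transports hazardous materials' holds; drug-and-alcohol testing policy absent → not met
10. auto liability coverage $1,875,000 < $1,950,000 → not met
11. drivers with valid medical certificates 10 ≥ 8 → met
12. hazmat security assessment 387 days ago vs limit 270 → not met
Not met: 5 of 12

5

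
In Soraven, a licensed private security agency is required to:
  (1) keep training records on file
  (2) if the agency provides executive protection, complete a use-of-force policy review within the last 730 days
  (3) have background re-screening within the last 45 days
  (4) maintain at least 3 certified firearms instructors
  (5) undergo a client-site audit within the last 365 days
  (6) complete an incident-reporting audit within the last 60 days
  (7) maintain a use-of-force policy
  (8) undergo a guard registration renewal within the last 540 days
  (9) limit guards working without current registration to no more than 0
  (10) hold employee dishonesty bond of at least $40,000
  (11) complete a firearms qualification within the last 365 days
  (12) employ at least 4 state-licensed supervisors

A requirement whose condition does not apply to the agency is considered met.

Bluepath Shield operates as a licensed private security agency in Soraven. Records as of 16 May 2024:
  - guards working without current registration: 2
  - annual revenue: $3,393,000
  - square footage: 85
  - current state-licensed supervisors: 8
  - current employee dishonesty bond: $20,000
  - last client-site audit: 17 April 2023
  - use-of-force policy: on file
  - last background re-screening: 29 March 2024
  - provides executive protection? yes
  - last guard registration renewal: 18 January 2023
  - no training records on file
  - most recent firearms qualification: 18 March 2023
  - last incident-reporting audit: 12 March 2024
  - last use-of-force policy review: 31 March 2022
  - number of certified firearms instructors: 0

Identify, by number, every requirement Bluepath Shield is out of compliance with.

1, 2, 3, 4, 5, 6, 9, 10, 11

1. training records absent → not met
2. condition 'provides executive protection' holds; use-of-force policy review 777 days ago vs limit 730 → not met
3. background re-screening 48 days ago vs limit 45 → not met
4. certified firearms instructors 0 < 3 → not met
5. client-site audit 395 days ago vs limit 365 → not met
6. incident-reporting audit 65 days ago vs limit 60 → not met
7. use-of-force policy present → met
8. guard registration renewal 484 days ago vs limit 540 → met
9. guards working without current registration 2 > 0 → not met
10. employee dishonesty bond $20,000 < $40,000 → not met
11. firearms qualification 425 days ago vs limit 365 → not met
12. state-licensed supervisors 8 ≥ 4 → met
Not met: 1, 2, 3, 4, 5, 6, 9, 10, 11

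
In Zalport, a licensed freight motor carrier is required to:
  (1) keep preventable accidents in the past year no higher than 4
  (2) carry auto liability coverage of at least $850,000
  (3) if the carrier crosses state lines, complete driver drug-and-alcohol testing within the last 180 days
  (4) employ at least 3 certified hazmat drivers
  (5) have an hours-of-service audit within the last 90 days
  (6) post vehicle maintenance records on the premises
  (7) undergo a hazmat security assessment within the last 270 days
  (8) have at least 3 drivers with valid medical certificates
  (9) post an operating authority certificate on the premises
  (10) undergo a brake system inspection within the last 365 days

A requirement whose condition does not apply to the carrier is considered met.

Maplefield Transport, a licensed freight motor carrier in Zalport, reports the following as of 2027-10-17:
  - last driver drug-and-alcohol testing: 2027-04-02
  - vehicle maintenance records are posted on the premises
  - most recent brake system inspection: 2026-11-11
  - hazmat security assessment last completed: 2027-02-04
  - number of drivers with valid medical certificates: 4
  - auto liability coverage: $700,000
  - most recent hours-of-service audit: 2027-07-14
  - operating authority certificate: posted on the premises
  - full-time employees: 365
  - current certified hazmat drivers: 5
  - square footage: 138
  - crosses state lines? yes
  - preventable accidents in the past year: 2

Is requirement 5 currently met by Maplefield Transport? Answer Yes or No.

No

5. hours-of-service audit 95 days ago vs limit 90 → not met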